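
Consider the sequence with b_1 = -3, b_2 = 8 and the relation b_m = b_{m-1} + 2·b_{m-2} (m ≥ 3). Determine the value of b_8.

218

b_3 = 2  b_4 = 18  b_5 = 22  b_6 = 58  b_7 = 102  b_8 = 218.
(Characteristic roots are 2 and -1.)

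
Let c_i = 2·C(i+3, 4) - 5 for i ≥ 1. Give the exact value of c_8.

C(11, 4) = 330, so c_8 = 655.

655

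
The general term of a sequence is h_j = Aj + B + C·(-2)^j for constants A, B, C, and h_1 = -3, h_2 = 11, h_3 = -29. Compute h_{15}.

Write the equations: A + B - 2C = -3; 2A + B + 4C = 11; 3A + B - 8C = -29.
Subtracting the first from the second: A + 6C = 14.
Subtracting the second from the third: A - 12C = -40.
Solving: C = 3, A = -4, then B = 7.
Hence h_{15} = -4·15 + 7 + 3·(-32768) = -98357.

-98357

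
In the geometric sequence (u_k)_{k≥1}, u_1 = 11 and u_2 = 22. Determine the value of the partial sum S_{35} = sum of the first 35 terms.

377957122037

Common ratio r = 2.
u_k = 11·2^(k-1).
S = 11·(2^35 - 1)/(2 - 1) = 11·(34359738368 - 1)/(1) = 377957122037.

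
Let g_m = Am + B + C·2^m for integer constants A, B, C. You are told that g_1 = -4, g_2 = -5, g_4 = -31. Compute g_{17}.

The three given values yield: A + B + 2C = -4; 2A + B + 4C = -5; 4A + B + 16C = -31.
Subtracting the first from the second: A + 2C = -1.
Subtracting the second from the third: 2A + 12C = -26.
Solving: C = -3, A = 5, then B = -3.
Therefore g_{17} = 85 + (-3) + (-3)·131072 = -393134.

-393134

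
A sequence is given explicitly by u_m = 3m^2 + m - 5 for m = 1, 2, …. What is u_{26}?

2049

u_{26} = 3·26^2 + 1·26 - 5 = 2049.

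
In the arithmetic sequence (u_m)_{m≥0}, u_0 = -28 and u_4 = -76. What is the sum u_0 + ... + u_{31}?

-6848

Common difference d = (-76 - (-28)) / (4 - 0) = -12.
u_m = -28 + (m - 0)·(-12).
u_{31} = -400; S = 32·(-28 + (-400))/2 = -6848.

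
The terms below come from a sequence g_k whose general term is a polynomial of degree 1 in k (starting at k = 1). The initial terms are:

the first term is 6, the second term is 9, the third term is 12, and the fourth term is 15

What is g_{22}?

1st diffs: 3, 3, 3 (constant).
So g_k = 3k + 3.
Evaluating at k = 22 gives g_{22} = 69.

69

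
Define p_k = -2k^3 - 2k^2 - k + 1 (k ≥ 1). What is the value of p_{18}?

-12329

p_{18} = -2·18^3 - 2·18^2 - 1·18 + 1 = -12329.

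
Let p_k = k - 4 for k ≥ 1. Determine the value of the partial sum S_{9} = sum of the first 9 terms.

9

Over k = 1..9: Σk = 45.
Total = (1)·45 + (-4)·9 = 9.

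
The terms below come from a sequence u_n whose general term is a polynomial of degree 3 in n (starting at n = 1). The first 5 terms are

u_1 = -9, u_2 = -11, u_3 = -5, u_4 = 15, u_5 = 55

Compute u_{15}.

1st diffs: -2, 6, 20, 40.
2nd diffs: 8, 14, 20.
3rd diffs: 6, 6 (constant).
Newton forward-difference form: u_n = -9 + (-2)·C(n-1,1) + 8·C(n-1,2) + 6·C(n-1,3).
At n = 15: n-1 = 14, so u_{15} = -9 - 28 + 728 + 2184 = 2875.

2875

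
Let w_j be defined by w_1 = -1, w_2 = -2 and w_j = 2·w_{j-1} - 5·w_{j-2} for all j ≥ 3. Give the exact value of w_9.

359

Applying the relation repeatedly:
w_3 = 1;  w_4 = 12;  w_5 = 19;  w_6 = -22;  w_7 = -139;  w_8 = -168;  w_9 = 359.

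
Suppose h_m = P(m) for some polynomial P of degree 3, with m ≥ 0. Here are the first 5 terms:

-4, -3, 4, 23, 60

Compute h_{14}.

2740

1st diffs: 1, 7, 19, 37.
2nd diffs: 6, 12, 18.
3rd diffs: 6, 6 (constant).
Newton forward-difference form: h_m = -4 + 1·C(m,1) + 6·C(m,2) + 6·C(m,3).
At m = 14: m = 14, so h_{14} = -4 + 14 + 546 + 2184 = 2740.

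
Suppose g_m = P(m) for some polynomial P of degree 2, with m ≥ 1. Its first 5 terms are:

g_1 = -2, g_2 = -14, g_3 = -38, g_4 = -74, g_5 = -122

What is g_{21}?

-2522

1st diffs: -12, -24, -36, -48.
2nd diffs: -12, -12, -12 (constant).
So g_m = -6m^2 + 6m - 2.
Evaluating at m = 21 gives g_{21} = -2522.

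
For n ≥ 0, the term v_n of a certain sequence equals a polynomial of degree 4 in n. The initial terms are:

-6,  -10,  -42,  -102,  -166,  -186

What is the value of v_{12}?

1st diffs: -4, -32, -60, -64, -20.
2nd diffs: -28, -28, -4, 44.
3rd diffs: 0, 24, 48.
4th diffs: 24, 24 (constant).
Newton forward-difference form: v_n = -6 + (-4)·C(n,1) + (-28)·C(n,2) + 24·C(n,4).
At n = 12: n = 12, so v_{12} = -6 - 48 - 1848 + 11880 = 9978.

9978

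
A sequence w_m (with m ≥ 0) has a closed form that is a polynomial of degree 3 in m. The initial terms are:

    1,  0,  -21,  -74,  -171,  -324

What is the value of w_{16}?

-9135

1st diffs: -1, -21, -53, -97, -153.
2nd diffs: -20, -32, -44, -56.
3rd diffs: -12, -12, -12 (constant).
So w_m = -2m^3 - 4m^2 + 5m + 1.
Evaluating at m = 16 gives w_{16} = -9135.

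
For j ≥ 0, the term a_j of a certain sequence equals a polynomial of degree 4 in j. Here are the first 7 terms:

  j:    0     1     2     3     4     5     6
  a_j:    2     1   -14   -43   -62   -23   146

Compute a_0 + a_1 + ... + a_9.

4343

1st diffs: -1, -15, -29, -19, 39, 169.
2nd diffs: -14, -14, 10, 58, 130.
3rd diffs: 0, 24, 48, 72.
4th diffs: 24, 24, 24 (constant).
Newton forward-difference form: a_j = 2 + (-1)·C(j,1) + (-14)·C(j,2) + 24·C(j,4).
Continuing: 541, 1282, 2513.
Summing j = 0..9 (10 terms) gives 4343.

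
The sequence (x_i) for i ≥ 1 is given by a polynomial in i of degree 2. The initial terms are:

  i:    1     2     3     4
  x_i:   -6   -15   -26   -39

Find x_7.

1st diffs: -9, -11, -13.
2nd diffs: -2, -2 (constant).
Newton forward-difference form: x_i = -6 + (-9)·C(i-1,1) + (-2)·C(i-1,2).
At i = 7: i-1 = 6, so x_7 = -6 - 54 - 30 = -90.

-90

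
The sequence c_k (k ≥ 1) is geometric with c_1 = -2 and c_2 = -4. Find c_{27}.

-134217728

Common ratio r = 2.
c_k = (-2)·2^(k-1).
c_{27} = (-2)·2^26 = -134217728.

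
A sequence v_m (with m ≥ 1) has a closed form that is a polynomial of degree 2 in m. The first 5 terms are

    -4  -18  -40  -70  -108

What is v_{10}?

1st diffs: -14, -22, -30, -38.
2nd diffs: -8, -8, -8 (constant).
Newton forward-difference form: v_m = -4 + (-14)·C(m-1,1) + (-8)·C(m-1,2).
At m = 10: m-1 = 9, so v_{10} = -4 - 126 - 288 = -418.

-418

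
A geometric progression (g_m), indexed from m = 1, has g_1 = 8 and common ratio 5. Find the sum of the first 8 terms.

g_m = 8·5^(m-1).
S = 8·(5^8 - 1)/(5 - 1) = 8·(390625 - 1)/(4) = 781248.

781248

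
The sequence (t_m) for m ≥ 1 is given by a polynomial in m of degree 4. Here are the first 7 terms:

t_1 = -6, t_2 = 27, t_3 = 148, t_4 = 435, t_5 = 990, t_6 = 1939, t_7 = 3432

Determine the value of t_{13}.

1st diffs: 33, 121, 287, 555, 949, 1493.
2nd diffs: 88, 166, 268, 394, 544.
3rd diffs: 78, 102, 126, 150.
4th diffs: 24, 24, 24 (constant).
Newton forward-difference form: t_m = -6 + 33·C(m-1,1) + 88·C(m-1,2) + 78·C(m-1,3) + 24·C(m-1,4).
At m = 13: m-1 = 12, so t_{13} = -6 + 396 + 5808 + 17160 + 11880 = 35238.

35238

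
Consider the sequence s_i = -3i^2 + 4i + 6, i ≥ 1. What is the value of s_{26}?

s_{26} = -3·26^2 + 4·26 + 6 = -1918.

-1918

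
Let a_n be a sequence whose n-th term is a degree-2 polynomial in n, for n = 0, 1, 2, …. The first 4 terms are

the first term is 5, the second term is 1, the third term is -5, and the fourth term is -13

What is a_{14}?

-233

1st diffs: -4, -6, -8.
2nd diffs: -2, -2 (constant).
Newton forward-difference form: a_n = 5 + (-4)·C(n,1) + (-2)·C(n,2).
At n = 14: n = 14, so a_{14} = 5 - 56 - 182 = -233.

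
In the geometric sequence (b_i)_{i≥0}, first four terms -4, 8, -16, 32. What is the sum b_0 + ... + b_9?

Common ratio r = -2.
b_i = (-4)·(-2)^(i-0).
S = (-4)·((-2)^10 - 1)/(-2 - 1) = (-4)·(1024 - 1)/(-3) = 1364.

1364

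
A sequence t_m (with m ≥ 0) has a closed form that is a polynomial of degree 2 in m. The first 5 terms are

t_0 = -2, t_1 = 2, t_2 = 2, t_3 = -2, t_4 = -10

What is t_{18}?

1st diffs: 4, 0, -4, -8.
2nd diffs: -4, -4, -4 (constant).
Newton forward-difference form: t_m = -2 + 4·C(m,1) + (-4)·C(m,2).
At m = 18: m = 18, so t_{18} = -2 + 72 - 612 = -542.

-542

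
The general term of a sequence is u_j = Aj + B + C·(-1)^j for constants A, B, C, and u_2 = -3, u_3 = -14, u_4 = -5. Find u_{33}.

-44

Plug in j = 2, 3, 4: 2A + B + C = -3; 3A + B - C = -14; 4A + B + C = -5.
Subtracting the first from the second: A - 2C = -11.
Subtracting the second from the third: A + 2C = 9.
Solving: C = 5, A = -1, then B = -6.
Hence u_{33} = -1·33 + (-6) + 5·(-1) = -44.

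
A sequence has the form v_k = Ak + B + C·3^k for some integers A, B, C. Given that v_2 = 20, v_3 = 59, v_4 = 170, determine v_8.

At k = 2, 3, 4: 2A + B + 9C = 20; 3A + B + 27C = 59; 4A + B + 81C = 170.
Subtracting the first from the second: A + 18C = 39.
Subtracting the second from the third: A + 54C = 111.
Solving: C = 2, A = 3, then B = -4.
Therefore v_8 = 24 + (-4) + 2·6561 = 13142.

13142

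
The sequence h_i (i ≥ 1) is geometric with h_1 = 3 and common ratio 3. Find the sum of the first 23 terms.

h_i = 3·3^(i-1).
S = 3·(3^23 - 1)/(3 - 1) = 3·(94143178827 - 1)/(2) = 141214768239.

141214768239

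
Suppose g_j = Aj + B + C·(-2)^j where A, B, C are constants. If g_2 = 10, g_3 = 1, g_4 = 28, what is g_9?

-485

Plug in j = 2, 3, 4: 2A + B + 4C = 10; 3A + B - 8C = 1; 4A + B + 16C = 28.
Subtracting the first from the second: A - 12C = -9.
Subtracting the second from the third: A + 24C = 27.
Solving: C = 1, A = 3, then B = 0.
Therefore g_9 = 27 + 0 + 1·(-512) = -485.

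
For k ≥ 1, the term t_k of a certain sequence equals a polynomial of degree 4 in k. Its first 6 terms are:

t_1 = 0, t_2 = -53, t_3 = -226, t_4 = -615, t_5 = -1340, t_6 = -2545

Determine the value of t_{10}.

-15885

1st diffs: -53, -173, -389, -725, -1205.
2nd diffs: -120, -216, -336, -480.
3rd diffs: -96, -120, -144.
4th diffs: -24, -24 (constant).
So t_k = -k^4 - 6k^3 + k^2 + k + 5.
Evaluating at k = 10 gives t_{10} = -15885.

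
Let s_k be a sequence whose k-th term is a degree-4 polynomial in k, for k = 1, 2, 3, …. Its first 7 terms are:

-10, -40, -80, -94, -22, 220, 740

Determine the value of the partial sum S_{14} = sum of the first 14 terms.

77574

1st diffs: -30, -40, -14, 72, 242, 520.
2nd diffs: -10, 26, 86, 170, 278.
3rd diffs: 36, 60, 84, 108.
4th diffs: 24, 24, 24 (constant).
Newton forward-difference form: s_k = -10 + (-30)·C(k-1,1) + (-10)·C(k-1,2) + 36·C(k-1,3) + 24·C(k-1,4).
Continuing: …, 1670, 3166, 5408, 8600, …, s_{14} = 26276.
Summing k = 1..14 (14 terms) gives 77574.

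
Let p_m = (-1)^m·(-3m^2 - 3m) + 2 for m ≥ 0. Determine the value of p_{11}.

(-1)^11 = -1; -3m^2 - 3m at m=11 is -396; so p_{11} = 398.

398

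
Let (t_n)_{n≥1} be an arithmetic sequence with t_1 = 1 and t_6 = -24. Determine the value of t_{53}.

-259

Common difference d = (-24 - 1) / (6 - 1) = -5.
t_n = 1 + (n - 1)·(-5).
t_{53} = 1 + 52·(-5) = -259.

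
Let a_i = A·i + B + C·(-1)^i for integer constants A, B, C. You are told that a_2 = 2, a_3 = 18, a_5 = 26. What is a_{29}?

122

Write the equations: 2A + B + C = 2; 3A + B - C = 18; 5A + B - C = 26.
Subtracting the first from the second: A - 2C = 16.
Subtracting the second from the third: 2A = 8.
Solving: C = -6, A = 4, then B = 0.
Therefore a_{29} = 116 + 0 + (-6)·(-1) = 122.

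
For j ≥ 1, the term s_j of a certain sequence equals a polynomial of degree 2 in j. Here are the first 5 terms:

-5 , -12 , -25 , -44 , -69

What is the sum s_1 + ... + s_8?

1st diffs: -7, -13, -19, -25.
2nd diffs: -6, -6, -6 (constant).
Newton forward-difference form: s_j = -5 + (-7)·C(j-1,1) + (-6)·C(j-1,2).
Continuing: -100, -137, -180.
Summing j = 1..8 (8 terms) gives -572.

-572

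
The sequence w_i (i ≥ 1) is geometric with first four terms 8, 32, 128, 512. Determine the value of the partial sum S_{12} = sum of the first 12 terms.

44739240

Common ratio r = 4.
w_i = 8·4^(i-1).
S = 8·(4^12 - 1)/(4 - 1) = 8·(16777216 - 1)/(3) = 44739240.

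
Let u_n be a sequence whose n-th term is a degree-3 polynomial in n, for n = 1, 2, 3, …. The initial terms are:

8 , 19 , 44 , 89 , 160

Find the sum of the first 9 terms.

1st diffs: 11, 25, 45, 71.
2nd diffs: 14, 20, 26.
3rd diffs: 6, 6 (constant).
Newton forward-difference form: u_n = 8 + 11·C(n-1,1) + 14·C(n-1,2) + 6·C(n-1,3).
Continuing: 263, 404, 589, 824.
Summing n = 1..9 (9 terms) gives 2400.

2400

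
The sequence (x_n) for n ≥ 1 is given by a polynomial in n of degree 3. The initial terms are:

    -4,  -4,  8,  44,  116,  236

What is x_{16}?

6716

1st diffs: 0, 12, 36, 72, 120.
2nd diffs: 12, 24, 36, 48.
3rd diffs: 12, 12, 12 (constant).
Newton forward-difference form: x_n = -4 + 12·C(n-1,2) + 12·C(n-1,3).
At n = 16: n-1 = 15, so x_{16} = -4 + 1260 + 5460 = 6716.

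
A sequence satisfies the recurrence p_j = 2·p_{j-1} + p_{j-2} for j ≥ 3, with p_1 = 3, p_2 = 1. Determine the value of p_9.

915

Iterate the recurrence:
p_3 = 5, p_4 = 11, p_5 = 27, p_6 = 65, p_7 = 157, p_8 = 379, p_9 = 915.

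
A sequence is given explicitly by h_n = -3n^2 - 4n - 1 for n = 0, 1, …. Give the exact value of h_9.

h_9 = -3·9^2 - 4·9 - 1 = -280.

-280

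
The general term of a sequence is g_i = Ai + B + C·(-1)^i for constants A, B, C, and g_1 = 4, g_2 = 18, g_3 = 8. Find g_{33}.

68

Write the equations: A + B - C = 4; 2A + B + C = 18; 3A + B - C = 8.
Subtracting the first from the second: A + 2C = 14.
Subtracting the second from the third: A - 2C = -10.
Solving: C = 6, A = 2, then B = 8.
Hence g_{33} = 2·33 + 8 + 6·(-1) = 68.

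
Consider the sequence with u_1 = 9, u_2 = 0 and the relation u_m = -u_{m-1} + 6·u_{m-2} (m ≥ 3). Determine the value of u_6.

Compute successive terms:
u_3 = 54  u_4 = -54  u_5 = 378  u_6 = -702.
(Characteristic roots are 2 and -3.)

-702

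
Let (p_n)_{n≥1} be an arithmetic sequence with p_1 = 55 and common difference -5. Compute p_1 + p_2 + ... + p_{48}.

-3000

p_n = 55 + (n - 1)·(-5).
p_{48} = -180; S = 48·(55 + (-180))/2 = -3000.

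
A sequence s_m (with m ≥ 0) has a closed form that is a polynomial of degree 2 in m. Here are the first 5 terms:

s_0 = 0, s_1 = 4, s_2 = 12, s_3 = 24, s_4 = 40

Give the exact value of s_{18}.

684

1st diffs: 4, 8, 12, 16.
2nd diffs: 4, 4, 4 (constant).
Newton forward-difference form: s_m = 4·C(m,1) + 4·C(m,2).
At m = 18: m = 18, so s_{18} = 72 + 612 = 684.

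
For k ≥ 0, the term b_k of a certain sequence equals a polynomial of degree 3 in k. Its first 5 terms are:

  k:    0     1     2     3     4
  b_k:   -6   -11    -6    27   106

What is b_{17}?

1st diffs: -5, 5, 33, 79.
2nd diffs: 10, 28, 46.
3rd diffs: 18, 18 (constant).
Newton forward-difference form: b_k = -6 + (-5)·C(k,1) + 10·C(k,2) + 18·C(k,3).
At k = 17: k = 17, so b_{17} = -6 - 85 + 1360 + 12240 = 13509.

13509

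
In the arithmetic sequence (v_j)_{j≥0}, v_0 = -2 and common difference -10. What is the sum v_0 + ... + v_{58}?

v_j = -2 + (j - 0)·(-10).
v_{58} = -582; S = 59·(-2 + (-582))/2 = -17228.

-17228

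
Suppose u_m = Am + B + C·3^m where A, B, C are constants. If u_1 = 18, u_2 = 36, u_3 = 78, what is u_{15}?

At m = 1, 2, 3: A + B + 3C = 18; 2A + B + 9C = 36; 3A + B + 27C = 78.
Subtracting the first from the second: A + 6C = 18.
Subtracting the second from the third: A + 18C = 42.
Solving: C = 2, A = 6, then B = 6.
Therefore u_{15} = 90 + 6 + 2·14348907 = 28697910.

28697910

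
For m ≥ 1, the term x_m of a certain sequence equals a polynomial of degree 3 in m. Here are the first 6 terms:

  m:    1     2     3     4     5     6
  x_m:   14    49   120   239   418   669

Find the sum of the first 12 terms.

1st diffs: 35, 71, 119, 179, 251.
2nd diffs: 36, 48, 60, 72.
3rd diffs: 12, 12, 12 (constant).
Newton forward-difference form: x_m = 14 + 35·C(m-1,1) + 36·C(m-1,2) + 12·C(m-1,3).
Continuing: …, 1004, 1435, 1974, 2633, …, x_{12} = 4359.
Summing m = 1..12 (12 terms) gives 16338.

16338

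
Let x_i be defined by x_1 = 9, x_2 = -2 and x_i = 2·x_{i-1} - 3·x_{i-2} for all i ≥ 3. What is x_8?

244

Compute successive terms:
x_3 = -31; x_4 = -56; x_5 = -19; x_6 = 130; x_7 = 317; x_8 = 244.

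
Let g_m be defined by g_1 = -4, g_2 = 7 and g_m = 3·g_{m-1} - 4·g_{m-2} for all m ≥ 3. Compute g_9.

-2107

Iterate the recurrence:
g_3 = 37; g_4 = 83; g_5 = 101; g_6 = -29; g_7 = -491; g_8 = -1357; g_9 = -2107.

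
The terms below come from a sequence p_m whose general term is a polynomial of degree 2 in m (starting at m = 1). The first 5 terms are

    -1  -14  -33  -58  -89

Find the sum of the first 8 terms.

1st diffs: -13, -19, -25, -31.
2nd diffs: -6, -6, -6 (constant).
Newton forward-difference form: p_m = -1 + (-13)·C(m-1,1) + (-6)·C(m-1,2).
Continuing: -126, -169, -218.
Summing m = 1..8 (8 terms) gives -708.

-708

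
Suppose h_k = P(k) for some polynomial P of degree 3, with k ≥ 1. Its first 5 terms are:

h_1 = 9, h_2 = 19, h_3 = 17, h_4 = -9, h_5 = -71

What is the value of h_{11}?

-1871

1st diffs: 10, -2, -26, -62.
2nd diffs: -12, -24, -36.
3rd diffs: -12, -12 (constant).
So h_k = -2k^3 + 6k^2 + 6k - 1.
Evaluating at k = 11 gives h_{11} = -1871.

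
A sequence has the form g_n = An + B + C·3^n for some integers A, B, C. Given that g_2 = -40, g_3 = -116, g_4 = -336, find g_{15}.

-57395684

At n = 2, 3, 4: 2A + B + 9C = -40; 3A + B + 27C = -116; 4A + B + 81C = -336.
Subtracting the first from the second: A + 18C = -76.
Subtracting the second from the third: A + 54C = -220.
Solving: C = -4, A = -4, then B = 4.
Hence g_{15} = -4·15 + 4 + (-4)·14348907 = -57395684.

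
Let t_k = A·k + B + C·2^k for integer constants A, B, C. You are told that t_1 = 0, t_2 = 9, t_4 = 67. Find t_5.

146

Write the equations: A + B + 2C = 0; 2A + B + 4C = 9; 4A + B + 16C = 67.
Subtracting the first from the second: A + 2C = 9.
Subtracting the second from the third: 2A + 12C = 58.
Solving: C = 5, A = -1, then B = -9.
Therefore t_5 = -5 + (-9) + 5·32 = 146.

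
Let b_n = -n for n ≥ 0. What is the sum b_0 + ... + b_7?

-28

Over n = 0..7: Σn = 28.
Total = (-1)·28 = -28.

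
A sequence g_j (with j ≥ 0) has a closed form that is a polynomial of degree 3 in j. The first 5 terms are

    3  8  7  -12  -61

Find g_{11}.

1st diffs: 5, -1, -19, -49.
2nd diffs: -6, -18, -30.
3rd diffs: -12, -12 (constant).
So g_j = -2j^3 + 3j^2 + 4j + 3.
Evaluating at j = 11 gives g_{11} = -2252.

-2252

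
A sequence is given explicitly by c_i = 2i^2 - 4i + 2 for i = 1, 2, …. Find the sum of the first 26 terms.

Over i = 1..26: Σi = 351, Σi² = 6201.
Total = (2)·6201 + (-4)·351 + (2)·26 = 11050.

11050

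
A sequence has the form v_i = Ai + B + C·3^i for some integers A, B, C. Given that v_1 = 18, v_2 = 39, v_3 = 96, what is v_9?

59082

The three given values yield: A + B + 3C = 18; 2A + B + 9C = 39; 3A + B + 27C = 96.
Subtracting the first from the second: A + 6C = 21.
Subtracting the second from the third: A + 18C = 57.
Solving: C = 3, A = 3, then B = 6.
Therefore v_9 = 27 + 6 + 3·19683 = 59082.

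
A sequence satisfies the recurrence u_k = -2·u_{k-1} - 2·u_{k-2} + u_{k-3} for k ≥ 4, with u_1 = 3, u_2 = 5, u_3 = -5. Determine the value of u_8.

-19

Applying the relation repeatedly:
u_4 = 3;  u_5 = 9;  u_6 = -29;  u_7 = 43;  u_8 = -19.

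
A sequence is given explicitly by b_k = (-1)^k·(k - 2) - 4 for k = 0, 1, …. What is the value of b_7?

-9

(-1)^7 = -1; k - 2 at k=7 is 5; so b_7 = -9.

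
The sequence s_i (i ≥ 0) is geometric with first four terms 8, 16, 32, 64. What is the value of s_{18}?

2097152

Common ratio r = 2.
s_i = 8·2^(i-0).
s_{18} = 8·2^18 = 2097152.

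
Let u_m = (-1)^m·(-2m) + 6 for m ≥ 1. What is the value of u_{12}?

-18

(-1)^12 = 1; -2m at m=12 is -24; so u_{12} = -18.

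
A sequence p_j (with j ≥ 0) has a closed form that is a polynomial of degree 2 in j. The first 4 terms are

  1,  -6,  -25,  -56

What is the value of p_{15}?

1st diffs: -7, -19, -31.
2nd diffs: -12, -12 (constant).
Newton forward-difference form: p_j = 1 + (-7)·C(j,1) + (-12)·C(j,2).
At j = 15: j = 15, so p_{15} = 1 - 105 - 1260 = -1364.

-1364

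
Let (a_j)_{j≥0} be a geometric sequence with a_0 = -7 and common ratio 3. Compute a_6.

a_j = (-7)·3^(j-0).
a_6 = (-7)·3^6 = -5103.

-5103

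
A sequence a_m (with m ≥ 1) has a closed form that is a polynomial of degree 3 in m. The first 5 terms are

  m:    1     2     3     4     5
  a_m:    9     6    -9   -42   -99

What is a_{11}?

-1281

1st diffs: -3, -15, -33, -57.
2nd diffs: -12, -18, -24.
3rd diffs: -6, -6 (constant).
Newton forward-difference form: a_m = 9 + (-3)·C(m-1,1) + (-12)·C(m-1,2) + (-6)·C(m-1,3).
At m = 11: m-1 = 10, so a_{11} = 9 - 30 - 540 - 720 = -1281.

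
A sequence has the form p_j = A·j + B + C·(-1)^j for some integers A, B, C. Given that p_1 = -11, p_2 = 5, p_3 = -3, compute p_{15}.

Plug in j = 1, 2, 3: A + B - C = -11; 2A + B + C = 5; 3A + B - C = -3.
Subtracting the first from the second: A + 2C = 16.
Subtracting the second from the third: A - 2C = -8.
Solving: C = 6, A = 4, then B = -9.
Therefore p_{15} = 60 + (-9) + 6·(-1) = 45.

45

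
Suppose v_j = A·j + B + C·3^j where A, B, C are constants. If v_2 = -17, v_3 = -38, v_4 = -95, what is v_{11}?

The three given values yield: 2A + B + 9C = -17; 3A + B + 27C = -38; 4A + B + 81C = -95.
Subtracting the first from the second: A + 18C = -21.
Subtracting the second from the third: A + 54C = -57.
Solving: C = -1, A = -3, then B = -2.
Hence v_{11} = -3·11 + (-2) + (-1)·177147 = -177182.

-177182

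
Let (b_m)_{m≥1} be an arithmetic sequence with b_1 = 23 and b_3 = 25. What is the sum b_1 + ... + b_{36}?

1458

Common difference d = (25 - 23) / (3 - 1) = 1.
b_m = 23 + (m - 1)·1.
b_{36} = 58; S = 36·(23 + 58)/2 = 1458.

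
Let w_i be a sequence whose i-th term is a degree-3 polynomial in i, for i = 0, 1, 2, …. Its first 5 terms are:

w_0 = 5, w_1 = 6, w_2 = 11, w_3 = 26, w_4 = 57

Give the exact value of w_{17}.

4646

1st diffs: 1, 5, 15, 31.
2nd diffs: 4, 10, 16.
3rd diffs: 6, 6 (constant).
Newton forward-difference form: w_i = 5 + 1·C(i,1) + 4·C(i,2) + 6·C(i,3).
At i = 17: i = 17, so w_{17} = 5 + 17 + 544 + 4080 = 4646.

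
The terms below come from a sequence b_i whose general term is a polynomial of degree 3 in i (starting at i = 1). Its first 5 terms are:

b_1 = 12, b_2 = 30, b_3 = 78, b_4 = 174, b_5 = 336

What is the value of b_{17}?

13980

1st diffs: 18, 48, 96, 162.
2nd diffs: 30, 48, 66.
3rd diffs: 18, 18 (constant).
So b_i = 3i^3 - 3i^2 + 6i + 6.
Evaluating at i = 17 gives b_{17} = 13980.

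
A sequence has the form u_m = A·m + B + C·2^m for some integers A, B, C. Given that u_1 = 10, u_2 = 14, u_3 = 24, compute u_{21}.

6291420

The three given values yield: A + B + 2C = 10; 2A + B + 4C = 14; 3A + B + 8C = 24.
Subtracting the first from the second: A + 2C = 4.
Subtracting the second from the third: A + 4C = 10.
Solving: C = 3, A = -2, then B = 6.
So u_m = -2·m + 6 + 3·2^m; at m=21 this is 6291420.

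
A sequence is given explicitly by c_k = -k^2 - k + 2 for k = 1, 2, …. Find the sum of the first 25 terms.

-5800

Over k = 1..25: Σk = 325, Σk² = 5525.
Total = (-1)·5525 + (-1)·325 + (2)·25 = -5800.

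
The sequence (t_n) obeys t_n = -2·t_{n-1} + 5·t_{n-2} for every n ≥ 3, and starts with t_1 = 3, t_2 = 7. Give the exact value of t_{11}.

Applying the relation repeatedly:
t_3 = 1; t_4 = 33; t_5 = -61; t_6 = 287; t_7 = -879; t_8 = 3193; t_9 = -10781; t_{10} = 37527; t_{11} = -128959.

-128959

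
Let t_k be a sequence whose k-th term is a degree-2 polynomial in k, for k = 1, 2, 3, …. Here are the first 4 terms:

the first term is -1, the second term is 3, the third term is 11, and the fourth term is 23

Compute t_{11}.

1st diffs: 4, 8, 12.
2nd diffs: 4, 4 (constant).
Newton forward-difference form: t_k = -1 + 4·C(k-1,1) + 4·C(k-1,2).
At k = 11: k-1 = 10, so t_{11} = -1 + 40 + 180 = 219.

219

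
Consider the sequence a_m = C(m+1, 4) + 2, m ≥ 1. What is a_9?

C(10, 4) = 210, so a_9 = 212.

212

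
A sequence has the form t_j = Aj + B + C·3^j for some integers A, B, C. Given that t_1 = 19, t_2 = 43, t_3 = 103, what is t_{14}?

14348995

The three given values yield: A + B + 3C = 19; 2A + B + 9C = 43; 3A + B + 27C = 103.
Subtracting the first from the second: A + 6C = 24.
Subtracting the second from the third: A + 18C = 60.
Solving: C = 3, A = 6, then B = 4.
So t_j = 6·j + 4 + 3·3^j; at j=14 this is 14348995.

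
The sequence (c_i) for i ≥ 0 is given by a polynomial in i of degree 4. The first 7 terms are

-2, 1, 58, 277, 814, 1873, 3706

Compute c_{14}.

1st diffs: 3, 57, 219, 537, 1059, 1833.
2nd diffs: 54, 162, 318, 522, 774.
3rd diffs: 108, 156, 204, 252.
4th diffs: 48, 48, 48 (constant).
Newton forward-difference form: c_i = -2 + 3·C(i,1) + 54·C(i,2) + 108·C(i,3) + 48·C(i,4).
At i = 14: i = 14, so c_{14} = -2 + 42 + 4914 + 39312 + 48048 = 92314.

92314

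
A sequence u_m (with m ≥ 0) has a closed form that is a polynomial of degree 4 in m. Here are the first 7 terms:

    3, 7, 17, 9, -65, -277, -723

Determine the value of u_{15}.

1st diffs: 4, 10, -8, -74, -212, -446.
2nd diffs: 6, -18, -66, -138, -234.
3rd diffs: -24, -48, -72, -96.
4th diffs: -24, -24, -24 (constant).
So u_m = -m^4 + 2m^3 + 4m^2 - m + 3.
Evaluating at m = 15 gives u_{15} = -42987.

-42987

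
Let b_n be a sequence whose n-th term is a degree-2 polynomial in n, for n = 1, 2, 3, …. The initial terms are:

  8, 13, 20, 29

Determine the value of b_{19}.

404

1st diffs: 5, 7, 9.
2nd diffs: 2, 2 (constant).
Newton forward-difference form: b_n = 8 + 5·C(n-1,1) + 2·C(n-1,2).
At n = 19: n-1 = 18, so b_{19} = 8 + 90 + 306 = 404.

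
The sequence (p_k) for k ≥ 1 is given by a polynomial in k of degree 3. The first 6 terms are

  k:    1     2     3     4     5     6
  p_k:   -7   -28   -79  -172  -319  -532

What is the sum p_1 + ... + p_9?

1st diffs: -21, -51, -93, -147, -213.
2nd diffs: -30, -42, -54, -66.
3rd diffs: -12, -12, -12 (constant).
Newton forward-difference form: p_k = -7 + (-21)·C(k-1,1) + (-30)·C(k-1,2) + (-12)·C(k-1,3).
Continuing: -823, -1204, -1687.
Summing k = 1..9 (9 terms) gives -4851.

-4851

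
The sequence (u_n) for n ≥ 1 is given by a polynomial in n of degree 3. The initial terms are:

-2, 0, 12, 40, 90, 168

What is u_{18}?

1st diffs: 2, 12, 28, 50, 78.
2nd diffs: 10, 16, 22, 28.
3rd diffs: 6, 6, 6 (constant).
Newton forward-difference form: u_n = -2 + 2·C(n-1,1) + 10·C(n-1,2) + 6·C(n-1,3).
At n = 18: n-1 = 17, so u_{18} = -2 + 34 + 1360 + 4080 = 5472.

5472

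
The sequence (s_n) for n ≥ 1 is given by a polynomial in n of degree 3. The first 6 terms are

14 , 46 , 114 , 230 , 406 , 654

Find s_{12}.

4326

1st diffs: 32, 68, 116, 176, 248.
2nd diffs: 36, 48, 60, 72.
3rd diffs: 12, 12, 12 (constant).
So s_n = 2n^3 + 6n^2 + 6.
Evaluating at n = 12 gives s_{12} = 4326.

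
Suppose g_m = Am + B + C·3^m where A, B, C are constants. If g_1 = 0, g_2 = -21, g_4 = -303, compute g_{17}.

The three given values yield: A + B + 3C = 0; 2A + B + 9C = -21; 4A + B + 81C = -303.
Subtracting the first from the second: A + 6C = -21.
Subtracting the second from the third: 2A + 72C = -282.
Solving: C = -4, A = 3, then B = 9.
Hence g_{17} = 3·17 + 9 + (-4)·129140163 = -516560592.

-516560592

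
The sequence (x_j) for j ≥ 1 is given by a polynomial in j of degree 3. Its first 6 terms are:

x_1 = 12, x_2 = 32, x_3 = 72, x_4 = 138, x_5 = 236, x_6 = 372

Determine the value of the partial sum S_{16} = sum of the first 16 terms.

1st diffs: 20, 40, 66, 98, 136.
2nd diffs: 20, 26, 32, 38.
3rd diffs: 6, 6, 6 (constant).
So x_j = j^3 + 4j^2 + j + 6.
Continuing: …, 552, 782, 1068, 1416, …, x_{16} = 5142.
Summing j = 1..16 (16 terms) gives 24712.

24712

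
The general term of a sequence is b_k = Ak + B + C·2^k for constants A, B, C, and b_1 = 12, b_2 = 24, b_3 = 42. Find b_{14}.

At k = 1, 2, 3: A + B + 2C = 12; 2A + B + 4C = 24; 3A + B + 8C = 42.
Subtracting the first from the second: A + 2C = 12.
Subtracting the second from the third: A + 4C = 18.
Solving: C = 3, A = 6, then B = 0.
Hence b_{14} = 6·14 + 0 + 3·16384 = 49236.

49236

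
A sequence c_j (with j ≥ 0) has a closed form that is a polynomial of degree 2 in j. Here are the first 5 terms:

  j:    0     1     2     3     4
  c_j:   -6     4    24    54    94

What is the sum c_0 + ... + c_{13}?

4466

1st diffs: 10, 20, 30, 40.
2nd diffs: 10, 10, 10 (constant).
Newton forward-difference form: c_j = -6 + 10·C(j,1) + 10·C(j,2).
Continuing: …, 144, 204, 274, 354, …, c_{13} = 904.
Summing j = 0..13 (14 terms) gives 4466.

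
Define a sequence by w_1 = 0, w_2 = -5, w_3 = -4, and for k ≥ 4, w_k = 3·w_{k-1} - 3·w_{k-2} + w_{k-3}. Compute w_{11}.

Compute successive terms:
w_4 = 3; w_5 = 16; w_6 = 35; w_7 = 60; w_8 = 91; w_9 = 128; w_{10} = 171; w_{11} = 220.

220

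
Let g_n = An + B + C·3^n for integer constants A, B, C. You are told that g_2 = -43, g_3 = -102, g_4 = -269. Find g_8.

The three given values yield: 2A + B + 9C = -43; 3A + B + 27C = -102; 4A + B + 81C = -269.
Subtracting the first from the second: A + 18C = -59.
Subtracting the second from the third: A + 54C = -167.
Solving: C = -3, A = -5, then B = -6.
So g_n = -5·n + (-6) + (-3)·3^n; at n=8 this is -19729.

-19729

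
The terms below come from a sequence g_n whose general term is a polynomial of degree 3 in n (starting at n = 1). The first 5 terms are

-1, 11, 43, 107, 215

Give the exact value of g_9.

1327

1st diffs: 12, 32, 64, 108.
2nd diffs: 20, 32, 44.
3rd diffs: 12, 12 (constant).
Newton forward-difference form: g_n = -1 + 12·C(n-1,1) + 20·C(n-1,2) + 12·C(n-1,3).
At n = 9: n-1 = 8, so g_9 = -1 + 96 + 560 + 672 = 1327.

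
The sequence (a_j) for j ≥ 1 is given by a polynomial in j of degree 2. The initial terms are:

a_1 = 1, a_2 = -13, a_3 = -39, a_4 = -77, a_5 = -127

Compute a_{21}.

1st diffs: -14, -26, -38, -50.
2nd diffs: -12, -12, -12 (constant).
Newton forward-difference form: a_j = 1 + (-14)·C(j-1,1) + (-12)·C(j-1,2).
At j = 21: j-1 = 20, so a_{21} = 1 - 280 - 2280 = -2559.

-2559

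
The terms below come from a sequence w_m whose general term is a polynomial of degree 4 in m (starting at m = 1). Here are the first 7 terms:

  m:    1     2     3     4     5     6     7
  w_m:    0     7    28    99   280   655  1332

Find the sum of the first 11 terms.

1st diffs: 7, 21, 71, 181, 375, 677.
2nd diffs: 14, 50, 110, 194, 302.
3rd diffs: 36, 60, 84, 108.
4th diffs: 24, 24, 24 (constant).
So w_m = m^4 - 4m^3 + 6m^2 + 2m - 5.
Continuing: 2443, 4144, 6615, 10060.
Summing m = 1..11 (11 terms) gives 25663.

25663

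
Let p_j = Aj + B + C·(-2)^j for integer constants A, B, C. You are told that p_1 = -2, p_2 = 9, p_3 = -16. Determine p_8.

507

The three given values yield: A + B - 2C = -2; 2A + B + 4C = 9; 3A + B - 8C = -16.
Subtracting the first from the second: A + 6C = 11.
Subtracting the second from the third: A - 12C = -25.
Solving: C = 2, A = -1, then B = 3.
So p_j = -1·j + 3 + 2·(-2)^j; at j=8 this is 507.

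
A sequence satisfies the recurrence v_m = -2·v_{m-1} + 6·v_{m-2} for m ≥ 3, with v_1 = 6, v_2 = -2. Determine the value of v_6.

Iterate the recurrence:
v_3 = 40  v_4 = -92  v_5 = 424  v_6 = -1400.

-1400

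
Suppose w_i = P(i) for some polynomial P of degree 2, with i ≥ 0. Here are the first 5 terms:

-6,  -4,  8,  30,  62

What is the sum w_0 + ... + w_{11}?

1st diffs: 2, 12, 22, 32.
2nd diffs: 10, 10, 10 (constant).
So w_i = 5i^2 - 3i - 6.
Continuing: …, 104, 156, 218, 290, …, w_{11} = 566.
Summing i = 0..11 (12 terms) gives 2260.

2260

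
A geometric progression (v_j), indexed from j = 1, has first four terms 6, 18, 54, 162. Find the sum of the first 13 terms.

4782966

Common ratio r = 3.
v_j = 6·3^(j-1).
S = 6·(3^13 - 1)/(3 - 1) = 6·(1594323 - 1)/(2) = 4782966.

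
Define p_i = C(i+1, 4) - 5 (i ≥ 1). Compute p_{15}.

1815

C(16, 4) = 1820, so p_{15} = 1815.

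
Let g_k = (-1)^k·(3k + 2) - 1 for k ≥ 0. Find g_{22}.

67

(-1)^22 = 1; 3k + 2 at k=22 is 68; so g_{22} = 67.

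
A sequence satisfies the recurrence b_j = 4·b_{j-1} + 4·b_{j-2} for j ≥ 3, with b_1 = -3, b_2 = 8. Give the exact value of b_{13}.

156536832

b_3 = 20; b_4 = 112; b_5 = 528; …; b_{10} = 1390592; b_{11} = 6714368; b_{12} = 32419840; b_{13} = 156536832.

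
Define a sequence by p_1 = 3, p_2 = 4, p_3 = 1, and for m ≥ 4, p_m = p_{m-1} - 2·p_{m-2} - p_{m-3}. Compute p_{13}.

Compute successive terms:
p_4 = -10  p_5 = -16  p_6 = 3  p_7 = 45  p_8 = 55  p_9 = -38  p_{10} = -193  p_{11} = -172  p_{12} = 252  p_{13} = 789.

789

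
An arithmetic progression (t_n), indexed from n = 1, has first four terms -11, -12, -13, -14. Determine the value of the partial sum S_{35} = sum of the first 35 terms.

Common difference d = -1.
t_n = -11 + (n - 1)·(-1).
t_{35} = -45; S = 35·(-11 + (-45))/2 = -980.

-980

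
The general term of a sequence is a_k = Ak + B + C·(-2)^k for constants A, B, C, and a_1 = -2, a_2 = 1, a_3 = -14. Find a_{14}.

16345

The three given values yield: A + B - 2C = -2; 2A + B + 4C = 1; 3A + B - 8C = -14.
Subtracting the first from the second: A + 6C = 3.
Subtracting the second from the third: A - 12C = -15.
Solving: C = 1, A = -3, then B = 3.
Therefore a_{14} = -42 + 3 + 1·16384 = 16345.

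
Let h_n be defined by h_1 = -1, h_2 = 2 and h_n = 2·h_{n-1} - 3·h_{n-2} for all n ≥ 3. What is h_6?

Compute successive terms:
h_3 = 7, h_4 = 8, h_5 = -5, h_6 = -34.

-34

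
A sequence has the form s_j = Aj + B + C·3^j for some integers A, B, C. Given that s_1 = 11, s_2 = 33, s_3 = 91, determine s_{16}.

129140225

At j = 1, 2, 3: A + B + 3C = 11; 2A + B + 9C = 33; 3A + B + 27C = 91.
Subtracting the first from the second: A + 6C = 22.
Subtracting the second from the third: A + 18C = 58.
Solving: C = 3, A = 4, then B = -2.
So s_j = 4·j + (-2) + 3·3^j; at j=16 this is 129140225.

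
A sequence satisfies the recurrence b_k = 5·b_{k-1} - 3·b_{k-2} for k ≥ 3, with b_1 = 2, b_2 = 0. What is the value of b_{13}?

-15574542

Compute successive terms:
b_3 = -6;  b_4 = -30;  b_5 = -132;  …;  b_{10} = -195510;  b_{11} = -841236;  b_{12} = -3619650;  b_{13} = -15574542.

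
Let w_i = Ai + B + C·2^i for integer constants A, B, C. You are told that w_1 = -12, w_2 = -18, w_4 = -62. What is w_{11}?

Plug in i = 1, 2, 4: A + B + 2C = -12; 2A + B + 4C = -18; 4A + B + 16C = -62.
Subtracting the first from the second: A + 2C = -6.
Subtracting the second from the third: 2A + 12C = -44.
Solving: C = -4, A = 2, then B = -6.
Hence w_{11} = 2·11 + (-6) + (-4)·2048 = -8176.

-8176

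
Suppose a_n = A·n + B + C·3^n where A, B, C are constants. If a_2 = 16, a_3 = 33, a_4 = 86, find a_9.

Plug in n = 2, 3, 4: 2A + B + 9C = 16; 3A + B + 27C = 33; 4A + B + 81C = 86.
Subtracting the first from the second: A + 18C = 17.
Subtracting the second from the third: A + 54C = 53.
Solving: C = 1, A = -1, then B = 9.
Hence a_9 = -1·9 + 9 + 1·19683 = 19683.

19683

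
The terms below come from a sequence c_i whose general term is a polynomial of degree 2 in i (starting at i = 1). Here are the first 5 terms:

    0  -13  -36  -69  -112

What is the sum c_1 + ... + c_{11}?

1st diffs: -13, -23, -33, -43.
2nd diffs: -10, -10, -10 (constant).
So c_i = -5i^2 + 2i + 3.
Continuing: …, -165, -228, -301, -384, …, c_{11} = -580.
Summing i = 1..11 (11 terms) gives -2365.

-2365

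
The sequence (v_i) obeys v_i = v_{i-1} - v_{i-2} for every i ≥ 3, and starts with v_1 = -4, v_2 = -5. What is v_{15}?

-1

Step forward from the initial values:
v_3 = -1;  v_4 = 4;  v_5 = 5;  …;  v_{12} = 1;  v_{13} = -4;  v_{14} = -5;  v_{15} = -1.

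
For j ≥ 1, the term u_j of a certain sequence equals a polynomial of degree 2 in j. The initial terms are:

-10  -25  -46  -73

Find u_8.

-241

1st diffs: -15, -21, -27.
2nd diffs: -6, -6 (constant).
Newton forward-difference form: u_j = -10 + (-15)·C(j-1,1) + (-6)·C(j-1,2).
At j = 8: j-1 = 7, so u_8 = -10 - 105 - 126 = -241.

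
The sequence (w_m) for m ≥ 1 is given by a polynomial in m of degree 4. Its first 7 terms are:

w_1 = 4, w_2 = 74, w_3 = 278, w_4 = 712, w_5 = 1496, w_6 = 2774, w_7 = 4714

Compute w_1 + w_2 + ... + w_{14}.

199346

1st diffs: 70, 204, 434, 784, 1278, 1940.
2nd diffs: 134, 230, 350, 494, 662.
3rd diffs: 96, 120, 144, 168.
4th diffs: 24, 24, 24 (constant).
Newton forward-difference form: w_m = 4 + 70·C(m-1,1) + 134·C(m-1,2) + 96·C(m-1,3) + 24·C(m-1,4).
Continuing: …, 7508, 11372, 16546, 23294, …, w_{14} = 55982.
Summing m = 1..14 (14 terms) gives 199346.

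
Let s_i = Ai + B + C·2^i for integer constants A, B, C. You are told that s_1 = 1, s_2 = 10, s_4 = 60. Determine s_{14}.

65542

Plug in i = 1, 2, 4: A + B + 2C = 1; 2A + B + 4C = 10; 4A + B + 16C = 60.
Subtracting the first from the second: A + 2C = 9.
Subtracting the second from the third: 2A + 12C = 50.
Solving: C = 4, A = 1, then B = -8.
Therefore s_{14} = 14 + (-8) + 4·16384 = 65542.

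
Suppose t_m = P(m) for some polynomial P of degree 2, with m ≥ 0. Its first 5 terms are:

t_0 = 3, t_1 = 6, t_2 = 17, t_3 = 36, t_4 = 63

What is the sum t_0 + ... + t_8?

1st diffs: 3, 11, 19, 27.
2nd diffs: 8, 8, 8 (constant).
Newton forward-difference form: t_m = 3 + 3·C(m,1) + 8·C(m,2).
Continuing: 98, 141, 192, 251.
Summing m = 0..8 (9 terms) gives 807.

807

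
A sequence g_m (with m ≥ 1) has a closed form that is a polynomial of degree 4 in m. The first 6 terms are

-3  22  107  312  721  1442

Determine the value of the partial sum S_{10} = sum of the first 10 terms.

1st diffs: 25, 85, 205, 409, 721.
2nd diffs: 60, 120, 204, 312.
3rd diffs: 60, 84, 108.
4th diffs: 24, 24 (constant).
Newton forward-difference form: g_m = -3 + 25·C(m-1,1) + 60·C(m-1,2) + 60·C(m-1,3) + 24·C(m-1,4).
Continuing: 2607, 4372, 6917, 10446.
Summing m = 1..10 (10 terms) gives 26943.

26943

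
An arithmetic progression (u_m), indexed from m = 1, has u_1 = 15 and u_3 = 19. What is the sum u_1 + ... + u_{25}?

975

Common difference d = (19 - 15) / (3 - 1) = 2.
u_m = 15 + (m - 1)·2.
u_{25} = 63; S = 25·(15 + 63)/2 = 975.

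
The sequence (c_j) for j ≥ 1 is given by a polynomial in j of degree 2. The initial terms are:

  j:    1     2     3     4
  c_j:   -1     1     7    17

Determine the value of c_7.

1st diffs: 2, 6, 10.
2nd diffs: 4, 4 (constant).
So c_j = 2j^2 - 4j + 1.
Evaluating at j = 7 gives c_7 = 71.

71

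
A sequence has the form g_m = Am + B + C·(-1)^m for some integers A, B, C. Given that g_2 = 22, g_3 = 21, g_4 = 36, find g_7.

49

Write the equations: 2A + B + C = 22; 3A + B - C = 21; 4A + B + C = 36.
Subtracting the first from the second: A - 2C = -1.
Subtracting the second from the third: A + 2C = 15.
Solving: C = 4, A = 7, then B = 4.
Hence g_7 = 7·7 + 4 + 4·(-1) = 49.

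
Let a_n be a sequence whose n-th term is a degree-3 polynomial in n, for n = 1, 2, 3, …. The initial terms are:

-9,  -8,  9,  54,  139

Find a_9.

1119

1st diffs: 1, 17, 45, 85.
2nd diffs: 16, 28, 40.
3rd diffs: 12, 12 (constant).
So a_n = 2n^3 - 4n^2 - n - 6.
Evaluating at n = 9 gives a_9 = 1119.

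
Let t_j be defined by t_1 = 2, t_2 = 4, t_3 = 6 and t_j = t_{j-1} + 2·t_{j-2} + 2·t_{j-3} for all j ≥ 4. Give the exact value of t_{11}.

5222

Iterate the recurrence:
t_4 = 18; t_5 = 38; t_6 = 86; t_7 = 198; t_8 = 446; t_9 = 1014; t_{10} = 2302; t_{11} = 5222.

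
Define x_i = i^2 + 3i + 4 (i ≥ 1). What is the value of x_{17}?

x_{17} = 1·17^2 + 3·17 + 4 = 344.

344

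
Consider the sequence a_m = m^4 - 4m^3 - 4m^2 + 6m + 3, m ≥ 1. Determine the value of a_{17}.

a_{17} = 1·17^4 - 4·17^3 - 4·17^2 + 6·17 + 3 = 62818.

62818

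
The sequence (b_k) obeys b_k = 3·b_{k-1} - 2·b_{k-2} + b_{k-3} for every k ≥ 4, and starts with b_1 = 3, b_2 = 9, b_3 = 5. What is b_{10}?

b_4 = 0; b_5 = -1; b_6 = 2; b_7 = 8; b_8 = 19; b_9 = 43; b_{10} = 99.

99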